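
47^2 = 2209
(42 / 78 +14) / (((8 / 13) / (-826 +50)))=-18333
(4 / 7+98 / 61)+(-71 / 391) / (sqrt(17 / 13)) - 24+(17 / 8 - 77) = -330317 / 3416 - 71 * sqrt(221) / 6647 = -96.86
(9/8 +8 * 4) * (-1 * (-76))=5035/2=2517.50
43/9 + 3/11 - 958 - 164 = -110578/99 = -1116.95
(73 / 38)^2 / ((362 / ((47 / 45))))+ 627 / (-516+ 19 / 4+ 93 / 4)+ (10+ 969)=175365923296 / 179361045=977.73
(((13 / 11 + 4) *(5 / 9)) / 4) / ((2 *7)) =95 / 1848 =0.05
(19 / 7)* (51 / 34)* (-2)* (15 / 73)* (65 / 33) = -18525 / 5621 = -3.30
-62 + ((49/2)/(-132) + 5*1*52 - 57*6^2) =-489505/264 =-1854.19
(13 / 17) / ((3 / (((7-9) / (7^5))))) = -0.00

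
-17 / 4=-4.25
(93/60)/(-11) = -31/220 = -0.14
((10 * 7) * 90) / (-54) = -350 / 3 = -116.67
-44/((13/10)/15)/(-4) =1650/13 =126.92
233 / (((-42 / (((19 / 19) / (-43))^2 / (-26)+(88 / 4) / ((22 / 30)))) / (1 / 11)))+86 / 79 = -24636848965 / 1754604852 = -14.04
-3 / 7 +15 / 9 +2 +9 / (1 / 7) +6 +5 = 1622 / 21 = 77.24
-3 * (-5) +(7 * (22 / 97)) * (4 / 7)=1543 / 97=15.91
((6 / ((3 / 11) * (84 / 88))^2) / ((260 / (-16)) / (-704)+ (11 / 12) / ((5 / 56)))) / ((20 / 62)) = 5112402944 / 191675799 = 26.67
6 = 6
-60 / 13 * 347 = -20820 / 13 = -1601.54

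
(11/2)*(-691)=-7601/2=-3800.50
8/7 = 1.14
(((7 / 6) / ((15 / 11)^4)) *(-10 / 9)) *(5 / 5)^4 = -102487 / 273375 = -0.37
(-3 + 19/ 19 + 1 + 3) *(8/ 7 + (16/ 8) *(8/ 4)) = 72/ 7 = 10.29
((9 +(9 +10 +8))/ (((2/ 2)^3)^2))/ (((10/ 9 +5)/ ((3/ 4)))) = 243/ 55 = 4.42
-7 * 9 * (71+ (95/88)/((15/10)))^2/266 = -89624089/73568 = -1218.25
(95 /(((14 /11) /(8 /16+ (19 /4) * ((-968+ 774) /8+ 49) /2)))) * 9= 2548755 /64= 39824.30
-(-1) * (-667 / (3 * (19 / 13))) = -8671 / 57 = -152.12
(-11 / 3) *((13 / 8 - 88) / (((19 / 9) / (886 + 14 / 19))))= 48023118 / 361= 133028.03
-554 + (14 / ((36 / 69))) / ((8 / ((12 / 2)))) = -4271 / 8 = -533.88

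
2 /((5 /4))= 8 /5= 1.60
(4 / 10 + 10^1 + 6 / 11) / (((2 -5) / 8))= -4816 / 165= -29.19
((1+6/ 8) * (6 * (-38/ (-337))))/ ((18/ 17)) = 2261/ 2022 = 1.12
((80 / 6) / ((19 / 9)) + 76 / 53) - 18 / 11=67718 / 11077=6.11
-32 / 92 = -0.35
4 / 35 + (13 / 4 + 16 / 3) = 3653 / 420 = 8.70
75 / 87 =25 / 29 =0.86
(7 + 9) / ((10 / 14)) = 112 / 5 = 22.40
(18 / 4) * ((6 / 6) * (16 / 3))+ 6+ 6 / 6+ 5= 36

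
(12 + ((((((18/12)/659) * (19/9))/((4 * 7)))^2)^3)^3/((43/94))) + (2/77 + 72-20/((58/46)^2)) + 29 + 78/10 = 672221474450250433906762179598127184873968913893742669839069696110746905991613335497188579879659209/6210144118813118520555838976478131732078651626364864158575598693302321886443343427780180894023680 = 108.25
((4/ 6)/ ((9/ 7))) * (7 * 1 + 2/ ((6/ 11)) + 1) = 490/ 81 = 6.05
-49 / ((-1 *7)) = 7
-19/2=-9.50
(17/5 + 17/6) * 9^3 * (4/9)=10098/5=2019.60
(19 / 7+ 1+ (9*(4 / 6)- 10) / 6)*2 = 128 / 21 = 6.10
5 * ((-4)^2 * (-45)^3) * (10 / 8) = -9112500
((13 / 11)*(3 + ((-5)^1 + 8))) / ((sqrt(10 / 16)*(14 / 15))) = 234*sqrt(10) / 77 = 9.61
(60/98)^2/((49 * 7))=900/823543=0.00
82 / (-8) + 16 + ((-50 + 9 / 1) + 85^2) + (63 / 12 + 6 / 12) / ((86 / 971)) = 7254.67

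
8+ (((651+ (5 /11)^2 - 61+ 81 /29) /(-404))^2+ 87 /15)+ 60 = 47701604813094 /628028696405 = 75.95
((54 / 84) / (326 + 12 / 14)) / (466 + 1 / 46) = 207 / 49047856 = 0.00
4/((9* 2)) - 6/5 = -44/45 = -0.98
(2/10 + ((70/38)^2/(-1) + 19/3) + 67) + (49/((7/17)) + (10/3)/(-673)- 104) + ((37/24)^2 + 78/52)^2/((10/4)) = 18367413735481/201514936320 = 91.15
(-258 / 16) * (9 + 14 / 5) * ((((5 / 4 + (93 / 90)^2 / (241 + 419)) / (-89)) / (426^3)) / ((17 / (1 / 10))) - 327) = 33905758848667326790621 / 544934100268800000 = 62219.93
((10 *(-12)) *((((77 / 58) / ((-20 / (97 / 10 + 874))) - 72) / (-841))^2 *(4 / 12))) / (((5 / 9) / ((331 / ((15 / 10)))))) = -2281111547962593 / 5948233210000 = -383.49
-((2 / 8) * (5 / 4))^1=-5 / 16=-0.31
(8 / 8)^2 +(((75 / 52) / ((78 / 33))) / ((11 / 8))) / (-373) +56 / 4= 945480 / 63037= 15.00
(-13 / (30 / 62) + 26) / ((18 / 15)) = -13 / 18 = -0.72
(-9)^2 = 81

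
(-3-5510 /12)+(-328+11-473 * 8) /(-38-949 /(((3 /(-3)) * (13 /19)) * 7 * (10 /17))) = -19910269 /41838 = -475.89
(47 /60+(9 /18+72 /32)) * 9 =159 /5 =31.80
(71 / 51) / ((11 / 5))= 355 / 561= 0.63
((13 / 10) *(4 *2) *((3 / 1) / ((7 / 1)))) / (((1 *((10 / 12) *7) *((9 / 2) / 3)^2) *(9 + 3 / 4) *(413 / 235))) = 6016 / 303555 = 0.02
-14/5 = -2.80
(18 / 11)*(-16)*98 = -28224 / 11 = -2565.82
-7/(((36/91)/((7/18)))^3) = -1809323971/272097792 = -6.65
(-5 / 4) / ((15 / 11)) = -11 / 12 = -0.92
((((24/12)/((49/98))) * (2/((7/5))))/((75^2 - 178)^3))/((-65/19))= -152/14706641915693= -0.00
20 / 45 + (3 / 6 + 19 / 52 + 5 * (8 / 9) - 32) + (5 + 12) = -4327 / 468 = -9.25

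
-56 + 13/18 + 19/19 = -977/18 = -54.28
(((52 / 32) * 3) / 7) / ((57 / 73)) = 949 / 1064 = 0.89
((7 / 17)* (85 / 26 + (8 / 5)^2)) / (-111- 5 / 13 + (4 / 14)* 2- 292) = -185661 / 31157600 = -0.01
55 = 55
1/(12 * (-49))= -1/588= -0.00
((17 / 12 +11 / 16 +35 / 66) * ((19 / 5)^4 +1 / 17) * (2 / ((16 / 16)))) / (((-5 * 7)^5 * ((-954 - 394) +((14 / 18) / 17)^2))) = 64313620839 / 4143356573289062500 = 0.00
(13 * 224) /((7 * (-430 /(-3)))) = 624 /215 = 2.90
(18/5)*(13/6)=39/5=7.80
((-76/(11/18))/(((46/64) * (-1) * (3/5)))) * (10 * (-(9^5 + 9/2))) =-3916857600/23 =-170298156.52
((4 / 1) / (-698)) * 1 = -2 / 349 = -0.01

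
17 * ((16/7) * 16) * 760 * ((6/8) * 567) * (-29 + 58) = 5827023360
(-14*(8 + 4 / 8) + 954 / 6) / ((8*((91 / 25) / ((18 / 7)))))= 2250 / 637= 3.53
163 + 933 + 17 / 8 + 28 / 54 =1098.64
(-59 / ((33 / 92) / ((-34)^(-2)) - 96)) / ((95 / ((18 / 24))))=-1357 / 928340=-0.00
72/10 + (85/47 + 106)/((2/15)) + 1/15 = 815.83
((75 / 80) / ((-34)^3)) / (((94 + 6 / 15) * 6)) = -25 / 593647616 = -0.00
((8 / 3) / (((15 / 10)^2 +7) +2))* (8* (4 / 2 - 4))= -512 / 135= -3.79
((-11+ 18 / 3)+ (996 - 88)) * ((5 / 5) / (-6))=-301 / 2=-150.50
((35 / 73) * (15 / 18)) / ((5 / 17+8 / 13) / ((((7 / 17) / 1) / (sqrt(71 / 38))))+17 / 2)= 468083525 / 8701752351- 1066975 * sqrt(2698) / 2900584117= 0.03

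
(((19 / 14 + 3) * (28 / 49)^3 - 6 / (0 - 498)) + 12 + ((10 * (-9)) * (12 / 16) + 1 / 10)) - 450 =-502766056 / 996415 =-504.57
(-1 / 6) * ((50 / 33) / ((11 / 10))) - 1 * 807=-879073 / 1089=-807.23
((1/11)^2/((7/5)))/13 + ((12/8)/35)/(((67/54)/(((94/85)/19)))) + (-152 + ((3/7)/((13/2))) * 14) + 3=-126016150704/851032325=-148.07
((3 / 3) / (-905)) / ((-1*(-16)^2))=1 / 231680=0.00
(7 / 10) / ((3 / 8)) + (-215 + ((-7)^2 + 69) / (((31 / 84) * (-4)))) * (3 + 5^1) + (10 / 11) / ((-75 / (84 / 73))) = -880327684 / 373395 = -2357.63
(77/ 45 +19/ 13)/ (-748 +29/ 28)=-51968/ 12235275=-0.00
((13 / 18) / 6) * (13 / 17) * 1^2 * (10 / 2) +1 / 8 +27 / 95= 303299 / 348840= 0.87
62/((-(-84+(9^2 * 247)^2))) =-0.00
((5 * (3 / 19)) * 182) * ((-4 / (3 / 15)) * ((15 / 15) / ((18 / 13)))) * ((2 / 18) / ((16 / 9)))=-29575 / 228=-129.71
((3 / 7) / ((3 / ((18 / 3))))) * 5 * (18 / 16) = 135 / 28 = 4.82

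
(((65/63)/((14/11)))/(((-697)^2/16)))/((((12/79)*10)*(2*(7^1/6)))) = 11297/1499692383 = 0.00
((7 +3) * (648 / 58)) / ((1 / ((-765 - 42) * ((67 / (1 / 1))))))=-175183560 / 29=-6040812.41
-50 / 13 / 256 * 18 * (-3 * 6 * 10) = 48.68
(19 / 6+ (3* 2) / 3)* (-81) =-837 / 2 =-418.50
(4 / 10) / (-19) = -2 / 95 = -0.02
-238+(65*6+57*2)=266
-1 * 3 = -3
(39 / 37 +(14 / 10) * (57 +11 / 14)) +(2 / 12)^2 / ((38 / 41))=20748517 / 253080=81.98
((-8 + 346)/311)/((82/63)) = 10647/12751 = 0.83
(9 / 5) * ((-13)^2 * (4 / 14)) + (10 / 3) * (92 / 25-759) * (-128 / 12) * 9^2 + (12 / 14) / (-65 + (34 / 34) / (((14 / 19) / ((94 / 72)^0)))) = 22613371366 / 10395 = 2175408.50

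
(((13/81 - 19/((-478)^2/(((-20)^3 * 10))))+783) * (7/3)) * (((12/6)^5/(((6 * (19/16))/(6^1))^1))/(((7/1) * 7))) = 1871005571072/1846093599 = 1013.49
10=10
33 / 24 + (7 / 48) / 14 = 133 / 96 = 1.39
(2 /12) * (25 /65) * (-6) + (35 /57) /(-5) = -376 /741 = -0.51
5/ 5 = 1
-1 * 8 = -8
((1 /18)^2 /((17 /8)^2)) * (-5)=-80 /23409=-0.00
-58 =-58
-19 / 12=-1.58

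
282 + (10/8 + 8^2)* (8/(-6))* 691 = -59835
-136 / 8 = -17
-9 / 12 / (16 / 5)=-15 / 64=-0.23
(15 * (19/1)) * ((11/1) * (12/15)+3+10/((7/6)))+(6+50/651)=3783569/651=5811.93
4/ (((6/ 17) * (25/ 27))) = 12.24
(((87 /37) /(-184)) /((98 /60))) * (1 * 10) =-6525 /83398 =-0.08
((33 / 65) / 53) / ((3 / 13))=11 / 265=0.04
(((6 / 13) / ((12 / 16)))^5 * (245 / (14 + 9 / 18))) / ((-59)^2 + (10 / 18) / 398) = 57513738240 / 134259349415659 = 0.00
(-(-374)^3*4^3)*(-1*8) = -26784575488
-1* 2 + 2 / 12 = -11 / 6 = -1.83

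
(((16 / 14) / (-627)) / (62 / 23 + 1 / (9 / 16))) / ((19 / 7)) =-276 / 1838573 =-0.00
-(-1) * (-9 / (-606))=3 / 202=0.01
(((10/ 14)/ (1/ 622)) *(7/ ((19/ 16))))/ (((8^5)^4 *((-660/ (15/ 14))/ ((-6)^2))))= -13995/ 105420260077488570368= -0.00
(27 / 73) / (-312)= -9 / 7592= -0.00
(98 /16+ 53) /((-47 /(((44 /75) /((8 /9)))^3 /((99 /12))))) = -515097 /11750000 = -0.04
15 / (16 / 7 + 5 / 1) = 35 / 17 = 2.06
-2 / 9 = -0.22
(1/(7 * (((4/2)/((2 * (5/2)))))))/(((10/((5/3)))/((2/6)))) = 5/252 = 0.02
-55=-55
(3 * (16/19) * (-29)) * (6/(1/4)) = -33408/19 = -1758.32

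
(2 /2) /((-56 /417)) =-417 /56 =-7.45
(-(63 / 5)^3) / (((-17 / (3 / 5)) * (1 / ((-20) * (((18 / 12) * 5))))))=-4500846 / 425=-10590.23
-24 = -24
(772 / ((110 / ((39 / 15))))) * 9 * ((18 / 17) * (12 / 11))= 9754992 / 51425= 189.69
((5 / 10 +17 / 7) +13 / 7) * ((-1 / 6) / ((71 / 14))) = -67 / 426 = -0.16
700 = 700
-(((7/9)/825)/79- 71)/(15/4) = 166587272/8798625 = 18.93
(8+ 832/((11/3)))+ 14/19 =235.65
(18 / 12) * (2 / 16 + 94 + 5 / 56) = 3957 / 28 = 141.32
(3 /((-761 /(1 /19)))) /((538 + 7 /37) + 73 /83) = -9213 /23936585320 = -0.00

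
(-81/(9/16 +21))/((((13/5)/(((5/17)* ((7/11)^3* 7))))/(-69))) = 15558480/294151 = 52.89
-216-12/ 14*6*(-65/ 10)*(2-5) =-2214/ 7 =-316.29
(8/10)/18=2/45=0.04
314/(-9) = -314/9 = -34.89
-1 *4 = -4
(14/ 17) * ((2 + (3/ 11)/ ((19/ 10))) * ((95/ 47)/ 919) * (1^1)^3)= 31360/ 8077091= 0.00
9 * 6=54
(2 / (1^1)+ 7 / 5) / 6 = 0.57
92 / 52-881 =-11430 / 13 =-879.23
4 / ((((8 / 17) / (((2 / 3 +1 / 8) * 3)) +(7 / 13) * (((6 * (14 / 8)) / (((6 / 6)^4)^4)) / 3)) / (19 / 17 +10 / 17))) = 57304 / 17491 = 3.28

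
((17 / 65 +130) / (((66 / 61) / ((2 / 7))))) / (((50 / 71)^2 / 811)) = 2111528494237 / 37537500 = 56251.18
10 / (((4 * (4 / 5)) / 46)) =575 / 4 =143.75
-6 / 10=-3 / 5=-0.60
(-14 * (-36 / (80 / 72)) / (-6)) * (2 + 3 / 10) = -4347 / 25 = -173.88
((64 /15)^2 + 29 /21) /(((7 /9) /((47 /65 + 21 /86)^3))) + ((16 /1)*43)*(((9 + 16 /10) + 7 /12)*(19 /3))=93887791903598582089 /1925812590975000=48752.30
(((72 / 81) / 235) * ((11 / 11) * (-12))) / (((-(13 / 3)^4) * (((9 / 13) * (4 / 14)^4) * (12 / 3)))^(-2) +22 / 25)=-3163297546240 / 62974425983253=-0.05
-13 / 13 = -1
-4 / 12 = -1 / 3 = -0.33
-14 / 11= -1.27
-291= -291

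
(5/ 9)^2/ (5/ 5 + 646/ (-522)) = -725/ 558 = -1.30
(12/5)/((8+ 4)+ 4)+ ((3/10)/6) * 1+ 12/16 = 19/20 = 0.95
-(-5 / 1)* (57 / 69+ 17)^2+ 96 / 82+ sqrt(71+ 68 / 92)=5* sqrt(1518) / 23+ 34485892 / 21689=1598.49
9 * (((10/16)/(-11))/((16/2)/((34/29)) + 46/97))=-0.07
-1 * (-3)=3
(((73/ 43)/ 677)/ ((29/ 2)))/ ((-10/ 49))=-3577/ 4221095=-0.00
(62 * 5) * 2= 620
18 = 18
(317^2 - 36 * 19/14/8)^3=22271552058379019761/21952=1014556853971347.47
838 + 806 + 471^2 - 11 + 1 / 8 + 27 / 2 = 1787901 / 8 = 223487.62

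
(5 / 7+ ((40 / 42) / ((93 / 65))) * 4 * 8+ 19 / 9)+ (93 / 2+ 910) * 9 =11239679 / 1302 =8632.63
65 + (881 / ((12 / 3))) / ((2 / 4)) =1011 / 2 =505.50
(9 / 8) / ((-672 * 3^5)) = -1 / 145152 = -0.00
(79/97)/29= 79/2813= 0.03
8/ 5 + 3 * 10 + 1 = 163/ 5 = 32.60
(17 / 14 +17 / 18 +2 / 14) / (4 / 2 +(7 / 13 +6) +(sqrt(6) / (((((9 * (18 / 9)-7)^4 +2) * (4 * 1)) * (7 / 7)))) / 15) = 2990908996101000 / 11095717034340617-398696350 * sqrt(6) / 11095717034340617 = 0.27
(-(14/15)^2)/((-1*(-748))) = -0.00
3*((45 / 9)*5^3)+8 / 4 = 1877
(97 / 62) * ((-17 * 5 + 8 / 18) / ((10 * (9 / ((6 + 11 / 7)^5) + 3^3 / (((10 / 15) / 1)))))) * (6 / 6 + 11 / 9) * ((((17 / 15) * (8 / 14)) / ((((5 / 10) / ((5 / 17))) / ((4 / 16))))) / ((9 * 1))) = -123479746827124 / 16075954281154761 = -0.01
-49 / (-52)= 49 / 52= 0.94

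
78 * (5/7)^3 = 9750/343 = 28.43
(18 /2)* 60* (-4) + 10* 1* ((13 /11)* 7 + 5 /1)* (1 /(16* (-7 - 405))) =-2160.02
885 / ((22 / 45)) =1810.23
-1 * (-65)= 65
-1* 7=-7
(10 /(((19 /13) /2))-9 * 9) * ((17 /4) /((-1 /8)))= 43486 /19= 2288.74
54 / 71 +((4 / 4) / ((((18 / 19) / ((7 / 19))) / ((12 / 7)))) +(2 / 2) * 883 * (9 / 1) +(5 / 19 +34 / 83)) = 2670110648 / 335901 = 7949.10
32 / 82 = 16 / 41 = 0.39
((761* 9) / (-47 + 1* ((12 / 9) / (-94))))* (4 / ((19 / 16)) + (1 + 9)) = -245290086 / 125951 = -1947.50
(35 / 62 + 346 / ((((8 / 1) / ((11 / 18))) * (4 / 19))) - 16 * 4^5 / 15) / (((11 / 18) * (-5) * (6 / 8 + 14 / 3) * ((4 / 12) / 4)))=700.50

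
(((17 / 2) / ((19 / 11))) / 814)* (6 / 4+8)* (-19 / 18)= -323 / 5328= -0.06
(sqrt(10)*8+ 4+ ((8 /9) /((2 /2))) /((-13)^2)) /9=6092 /13689+ 8*sqrt(10) /9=3.26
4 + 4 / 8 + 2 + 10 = 33 / 2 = 16.50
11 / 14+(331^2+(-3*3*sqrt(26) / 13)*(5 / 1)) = 1533865 / 14- 45*sqrt(26) / 13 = 109544.14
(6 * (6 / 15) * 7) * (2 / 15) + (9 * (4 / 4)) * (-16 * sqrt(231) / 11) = 56 / 25 - 144 * sqrt(231) / 11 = -196.72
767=767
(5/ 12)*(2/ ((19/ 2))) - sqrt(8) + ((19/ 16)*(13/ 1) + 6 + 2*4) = 26927/ 912 - 2*sqrt(2) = 26.70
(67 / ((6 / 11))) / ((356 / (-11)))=-8107 / 2136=-3.80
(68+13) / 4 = 81 / 4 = 20.25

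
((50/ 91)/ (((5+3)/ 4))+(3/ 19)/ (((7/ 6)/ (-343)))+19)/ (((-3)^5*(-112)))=-5867/ 5882058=-0.00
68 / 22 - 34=-340 / 11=-30.91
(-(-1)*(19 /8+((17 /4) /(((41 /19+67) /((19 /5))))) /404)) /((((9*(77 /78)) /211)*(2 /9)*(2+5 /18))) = 207550167513 /1862124880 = 111.46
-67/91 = -0.74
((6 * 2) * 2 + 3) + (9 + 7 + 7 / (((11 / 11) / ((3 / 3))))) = 50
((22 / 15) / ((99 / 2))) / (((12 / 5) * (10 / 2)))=1 / 405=0.00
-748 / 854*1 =-374 / 427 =-0.88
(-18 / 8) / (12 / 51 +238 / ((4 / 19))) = -51 / 25630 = -0.00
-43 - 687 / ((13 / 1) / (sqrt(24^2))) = -17047 / 13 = -1311.31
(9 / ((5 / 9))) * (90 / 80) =729 / 40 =18.22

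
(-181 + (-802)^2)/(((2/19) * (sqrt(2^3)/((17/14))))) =207696429 * sqrt(2)/112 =2622563.45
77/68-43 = -2847/68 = -41.87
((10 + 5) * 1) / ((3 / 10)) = 50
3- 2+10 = 11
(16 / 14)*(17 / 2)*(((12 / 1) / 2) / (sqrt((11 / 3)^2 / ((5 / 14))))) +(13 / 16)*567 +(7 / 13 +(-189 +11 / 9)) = 612*sqrt(70) / 539 +511895 / 1872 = 282.95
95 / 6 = 15.83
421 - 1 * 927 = -506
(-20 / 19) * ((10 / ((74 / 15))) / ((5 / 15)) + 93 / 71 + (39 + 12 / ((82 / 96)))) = -130195620 / 2046433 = -63.62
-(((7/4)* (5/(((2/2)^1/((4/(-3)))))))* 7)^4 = -3603000625/81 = -44481489.20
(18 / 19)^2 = 324 / 361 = 0.90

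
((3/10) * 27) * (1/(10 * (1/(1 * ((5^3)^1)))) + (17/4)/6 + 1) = 9207/80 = 115.09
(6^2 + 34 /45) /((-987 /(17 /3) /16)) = -3.38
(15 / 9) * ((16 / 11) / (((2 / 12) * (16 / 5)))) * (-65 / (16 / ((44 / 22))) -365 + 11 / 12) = -223325 / 132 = -1691.86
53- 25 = 28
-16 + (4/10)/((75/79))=-5842/375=-15.58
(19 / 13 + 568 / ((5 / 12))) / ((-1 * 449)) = -88703 / 29185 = -3.04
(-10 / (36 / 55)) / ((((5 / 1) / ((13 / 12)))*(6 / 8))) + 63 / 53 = -3.22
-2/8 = -1/4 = -0.25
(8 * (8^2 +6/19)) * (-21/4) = -51324/19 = -2701.26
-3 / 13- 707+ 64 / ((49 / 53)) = -406410 / 637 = -638.01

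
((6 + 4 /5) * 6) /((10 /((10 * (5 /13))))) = 15.69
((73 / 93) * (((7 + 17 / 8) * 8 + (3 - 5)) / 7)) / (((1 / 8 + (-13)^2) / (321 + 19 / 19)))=1907344 / 125829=15.16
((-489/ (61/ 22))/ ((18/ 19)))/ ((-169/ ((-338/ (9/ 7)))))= -476938/ 1647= -289.58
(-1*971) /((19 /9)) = -459.95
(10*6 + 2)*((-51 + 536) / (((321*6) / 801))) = 1338115 / 107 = 12505.75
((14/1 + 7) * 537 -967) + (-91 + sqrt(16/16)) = 10220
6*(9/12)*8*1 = 36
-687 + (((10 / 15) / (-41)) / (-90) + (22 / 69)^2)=-2011248116 / 2928015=-686.90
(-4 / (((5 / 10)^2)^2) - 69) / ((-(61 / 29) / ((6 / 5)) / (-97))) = -2244774 / 305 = -7359.91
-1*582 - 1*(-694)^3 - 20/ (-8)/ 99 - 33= 66182444267/ 198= 334254769.03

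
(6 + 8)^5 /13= 537824 /13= 41371.08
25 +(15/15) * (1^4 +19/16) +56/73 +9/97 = 3177659/113296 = 28.05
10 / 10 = 1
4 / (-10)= -2 / 5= -0.40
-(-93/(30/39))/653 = 1209/6530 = 0.19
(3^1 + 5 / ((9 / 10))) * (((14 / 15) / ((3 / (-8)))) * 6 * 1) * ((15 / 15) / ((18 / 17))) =-146608 / 1215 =-120.67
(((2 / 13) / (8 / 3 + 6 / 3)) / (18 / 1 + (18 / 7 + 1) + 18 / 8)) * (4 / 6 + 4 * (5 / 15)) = 24 / 8671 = 0.00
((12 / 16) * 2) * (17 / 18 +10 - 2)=161 / 12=13.42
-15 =-15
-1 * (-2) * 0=0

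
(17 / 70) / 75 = 17 / 5250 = 0.00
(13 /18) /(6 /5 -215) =-65 /19242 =-0.00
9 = 9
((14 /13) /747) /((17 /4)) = 56 /165087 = 0.00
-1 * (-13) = 13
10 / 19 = 0.53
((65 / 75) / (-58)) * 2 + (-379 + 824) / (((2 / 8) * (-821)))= -784973 / 357135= -2.20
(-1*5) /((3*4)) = -5 /12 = -0.42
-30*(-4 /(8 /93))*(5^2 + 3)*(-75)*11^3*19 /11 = -6734920500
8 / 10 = 4 / 5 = 0.80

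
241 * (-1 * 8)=-1928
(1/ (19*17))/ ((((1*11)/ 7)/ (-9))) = -63/ 3553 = -0.02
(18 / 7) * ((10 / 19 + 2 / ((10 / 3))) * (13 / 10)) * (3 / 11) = 37557 / 36575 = 1.03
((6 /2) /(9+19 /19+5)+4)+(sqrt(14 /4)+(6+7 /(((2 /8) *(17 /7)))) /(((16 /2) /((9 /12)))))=sqrt(14) /2+7947 /1360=7.71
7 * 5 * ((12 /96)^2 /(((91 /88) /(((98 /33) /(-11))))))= -245 /1716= -0.14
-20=-20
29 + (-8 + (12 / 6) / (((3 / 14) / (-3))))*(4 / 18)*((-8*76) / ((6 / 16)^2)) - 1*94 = 34523.44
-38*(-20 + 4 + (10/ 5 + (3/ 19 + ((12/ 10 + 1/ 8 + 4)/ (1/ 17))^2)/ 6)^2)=-6916124054429649/ 97280000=-71095025.23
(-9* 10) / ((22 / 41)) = -1845 / 11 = -167.73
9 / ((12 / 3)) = 9 / 4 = 2.25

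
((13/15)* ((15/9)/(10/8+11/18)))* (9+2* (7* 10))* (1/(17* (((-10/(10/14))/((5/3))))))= -19370/23919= -0.81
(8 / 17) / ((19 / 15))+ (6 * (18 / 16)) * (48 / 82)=57246 / 13243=4.32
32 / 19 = 1.68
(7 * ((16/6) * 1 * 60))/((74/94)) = 52640/37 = 1422.70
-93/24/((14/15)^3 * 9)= -11625/21952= -0.53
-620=-620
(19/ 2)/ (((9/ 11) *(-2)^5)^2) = 2299/ 165888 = 0.01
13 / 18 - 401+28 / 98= -50399 / 126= -399.99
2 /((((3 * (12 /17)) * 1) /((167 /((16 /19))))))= 53941 /288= 187.30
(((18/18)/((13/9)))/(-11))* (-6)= 54/143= 0.38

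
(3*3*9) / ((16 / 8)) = 81 / 2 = 40.50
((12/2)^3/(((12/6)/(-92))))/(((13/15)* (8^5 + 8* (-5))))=-18630/53183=-0.35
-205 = -205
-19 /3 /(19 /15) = -5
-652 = -652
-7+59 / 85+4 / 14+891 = 526563 / 595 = 884.98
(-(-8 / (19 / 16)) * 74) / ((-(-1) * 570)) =4736 / 5415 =0.87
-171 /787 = -0.22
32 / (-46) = -0.70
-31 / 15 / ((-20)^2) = -31 / 6000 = -0.01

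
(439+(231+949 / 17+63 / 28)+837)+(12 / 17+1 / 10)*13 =31511 / 20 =1575.55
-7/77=-0.09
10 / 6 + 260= 261.67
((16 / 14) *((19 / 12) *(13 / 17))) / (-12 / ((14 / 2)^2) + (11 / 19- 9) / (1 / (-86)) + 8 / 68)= 0.00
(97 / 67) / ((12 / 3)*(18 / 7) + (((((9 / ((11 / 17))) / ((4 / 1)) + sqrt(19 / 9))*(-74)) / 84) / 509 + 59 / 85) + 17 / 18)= 357735863346400*sqrt(19) / 60838388860027358603 + 7390296619334148520 / 60838388860027358603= 0.12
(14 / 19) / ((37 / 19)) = 14 / 37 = 0.38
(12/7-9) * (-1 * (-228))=-1661.14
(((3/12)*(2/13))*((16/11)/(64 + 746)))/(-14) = -2/405405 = -0.00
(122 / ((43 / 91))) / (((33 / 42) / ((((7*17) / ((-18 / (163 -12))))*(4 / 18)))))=-2792885732 / 38313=-72896.56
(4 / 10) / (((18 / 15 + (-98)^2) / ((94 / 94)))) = 1 / 24013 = 0.00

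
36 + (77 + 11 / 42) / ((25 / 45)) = 2451 / 14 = 175.07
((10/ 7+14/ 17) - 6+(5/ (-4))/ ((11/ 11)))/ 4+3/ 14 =-1971/ 1904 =-1.04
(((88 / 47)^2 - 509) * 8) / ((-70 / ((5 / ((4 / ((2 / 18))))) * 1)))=1116637 / 139167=8.02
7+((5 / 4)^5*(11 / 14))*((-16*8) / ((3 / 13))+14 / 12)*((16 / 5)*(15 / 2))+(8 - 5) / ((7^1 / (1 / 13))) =-1483744195 / 46592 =-31845.47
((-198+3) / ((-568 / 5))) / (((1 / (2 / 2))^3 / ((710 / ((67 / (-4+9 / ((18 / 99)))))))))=443625 / 536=827.66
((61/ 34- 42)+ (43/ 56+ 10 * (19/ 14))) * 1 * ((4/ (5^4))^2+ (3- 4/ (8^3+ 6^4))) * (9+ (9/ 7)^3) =-49738177630683/ 57654012500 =-862.70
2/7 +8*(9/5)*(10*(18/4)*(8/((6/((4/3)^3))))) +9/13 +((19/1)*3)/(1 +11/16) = 1705777/819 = 2082.76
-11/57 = -0.19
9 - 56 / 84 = 25 / 3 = 8.33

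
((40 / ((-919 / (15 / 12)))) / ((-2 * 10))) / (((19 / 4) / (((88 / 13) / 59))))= 880 / 13392587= 0.00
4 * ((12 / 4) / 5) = 12 / 5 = 2.40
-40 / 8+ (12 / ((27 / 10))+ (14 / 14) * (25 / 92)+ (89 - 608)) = -429967 / 828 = -519.28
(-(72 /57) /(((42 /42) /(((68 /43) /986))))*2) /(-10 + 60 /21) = 336 /592325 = 0.00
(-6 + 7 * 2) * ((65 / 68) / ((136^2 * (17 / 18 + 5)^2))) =5265 / 449991496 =0.00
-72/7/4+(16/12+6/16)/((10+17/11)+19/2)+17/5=176909/194460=0.91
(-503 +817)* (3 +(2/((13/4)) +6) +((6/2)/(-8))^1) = 150877/52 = 2901.48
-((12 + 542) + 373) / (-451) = 927 / 451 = 2.06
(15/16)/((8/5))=75/128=0.59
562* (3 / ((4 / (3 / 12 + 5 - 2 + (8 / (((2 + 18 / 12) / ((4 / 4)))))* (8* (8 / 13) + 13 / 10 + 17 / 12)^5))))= 2111528627649881087519 / 84209252400000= 25074781.78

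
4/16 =1/4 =0.25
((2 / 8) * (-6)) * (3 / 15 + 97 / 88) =-1719 / 880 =-1.95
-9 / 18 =-1 / 2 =-0.50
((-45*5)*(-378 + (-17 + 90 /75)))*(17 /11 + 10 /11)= 217485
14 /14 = 1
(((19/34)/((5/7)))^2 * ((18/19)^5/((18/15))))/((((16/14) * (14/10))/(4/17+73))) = 1200761415/67396534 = 17.82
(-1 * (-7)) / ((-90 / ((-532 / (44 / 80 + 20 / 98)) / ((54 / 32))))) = 5839232 / 179577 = 32.52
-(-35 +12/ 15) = 171/ 5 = 34.20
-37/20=-1.85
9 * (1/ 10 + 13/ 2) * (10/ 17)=594/ 17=34.94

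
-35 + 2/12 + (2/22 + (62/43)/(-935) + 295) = 62781563/241230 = 260.26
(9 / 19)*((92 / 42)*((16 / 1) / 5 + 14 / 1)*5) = 89.23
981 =981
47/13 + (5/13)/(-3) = 136/39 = 3.49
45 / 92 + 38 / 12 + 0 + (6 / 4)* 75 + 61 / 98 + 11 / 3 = 1628897 / 13524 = 120.44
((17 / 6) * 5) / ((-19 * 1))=-0.75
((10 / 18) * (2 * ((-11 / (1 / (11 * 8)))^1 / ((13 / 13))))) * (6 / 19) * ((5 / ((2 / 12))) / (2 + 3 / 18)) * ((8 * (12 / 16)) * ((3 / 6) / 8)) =-1763.56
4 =4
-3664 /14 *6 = -10992 /7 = -1570.29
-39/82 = -0.48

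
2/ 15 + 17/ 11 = 277/ 165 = 1.68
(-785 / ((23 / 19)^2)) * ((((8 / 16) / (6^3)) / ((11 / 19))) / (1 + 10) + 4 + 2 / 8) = -62961062375 / 27651888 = -2276.92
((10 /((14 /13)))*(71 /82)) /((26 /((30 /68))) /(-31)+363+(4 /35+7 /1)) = 2145975 /98279788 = 0.02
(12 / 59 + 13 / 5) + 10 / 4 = 3129 / 590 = 5.30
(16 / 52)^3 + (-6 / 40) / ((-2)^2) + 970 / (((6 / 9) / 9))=2301575729 / 175760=13094.99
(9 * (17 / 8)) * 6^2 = 1377 / 2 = 688.50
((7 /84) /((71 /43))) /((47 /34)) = 731 /20022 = 0.04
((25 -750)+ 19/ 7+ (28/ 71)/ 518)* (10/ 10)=-13282098/ 18389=-722.28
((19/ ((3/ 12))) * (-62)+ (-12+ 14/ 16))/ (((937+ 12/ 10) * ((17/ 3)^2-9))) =-1700325/ 7805824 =-0.22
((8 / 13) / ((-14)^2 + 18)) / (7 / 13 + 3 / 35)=35 / 7597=0.00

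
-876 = -876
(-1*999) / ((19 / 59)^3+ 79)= -68391207 / 5410600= -12.64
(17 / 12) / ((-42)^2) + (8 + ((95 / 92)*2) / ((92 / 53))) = 102914579 / 11197872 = 9.19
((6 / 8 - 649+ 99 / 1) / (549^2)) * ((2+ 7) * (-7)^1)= 15379 / 133956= 0.11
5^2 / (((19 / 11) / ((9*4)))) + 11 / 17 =168509 / 323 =521.70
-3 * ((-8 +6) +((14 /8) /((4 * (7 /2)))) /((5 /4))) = 57 /10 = 5.70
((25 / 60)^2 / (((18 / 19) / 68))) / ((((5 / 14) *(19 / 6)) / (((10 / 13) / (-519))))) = -2975 / 182169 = -0.02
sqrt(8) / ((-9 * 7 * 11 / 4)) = -8 * sqrt(2) / 693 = -0.02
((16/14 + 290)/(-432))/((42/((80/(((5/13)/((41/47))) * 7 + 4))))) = -0.18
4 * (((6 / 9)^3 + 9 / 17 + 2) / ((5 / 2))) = 4.52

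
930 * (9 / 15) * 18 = 10044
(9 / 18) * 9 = 9 / 2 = 4.50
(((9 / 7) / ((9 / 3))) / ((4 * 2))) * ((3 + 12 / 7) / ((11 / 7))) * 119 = 153 / 8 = 19.12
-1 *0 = 0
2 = 2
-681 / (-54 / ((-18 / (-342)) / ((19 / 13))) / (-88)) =-129844 / 3249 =-39.96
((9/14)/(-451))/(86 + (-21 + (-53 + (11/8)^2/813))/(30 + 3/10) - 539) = 35472816/11334202613503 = 0.00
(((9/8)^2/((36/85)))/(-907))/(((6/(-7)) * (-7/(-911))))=232305/464384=0.50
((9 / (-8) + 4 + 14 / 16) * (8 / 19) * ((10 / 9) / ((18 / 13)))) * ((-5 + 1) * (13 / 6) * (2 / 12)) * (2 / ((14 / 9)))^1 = -8450 / 3591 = -2.35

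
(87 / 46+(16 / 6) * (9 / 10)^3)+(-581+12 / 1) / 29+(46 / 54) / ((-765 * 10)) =-5436874304 / 344422125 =-15.79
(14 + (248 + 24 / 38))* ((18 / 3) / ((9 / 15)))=49900 / 19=2626.32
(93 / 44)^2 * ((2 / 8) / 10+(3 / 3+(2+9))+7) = 6581889 / 77440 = 84.99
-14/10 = -7/5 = -1.40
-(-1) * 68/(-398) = -34/199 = -0.17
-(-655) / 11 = 655 / 11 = 59.55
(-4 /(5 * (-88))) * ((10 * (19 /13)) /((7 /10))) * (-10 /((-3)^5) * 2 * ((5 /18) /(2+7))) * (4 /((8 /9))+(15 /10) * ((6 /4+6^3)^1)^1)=16625 /104247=0.16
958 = 958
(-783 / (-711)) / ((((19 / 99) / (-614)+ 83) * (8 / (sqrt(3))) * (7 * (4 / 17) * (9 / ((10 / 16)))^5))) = 5202690625 * sqrt(3) / 3199070820635246592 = 0.00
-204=-204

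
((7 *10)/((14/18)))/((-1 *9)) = -10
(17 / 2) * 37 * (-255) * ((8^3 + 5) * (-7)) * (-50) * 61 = -885215995125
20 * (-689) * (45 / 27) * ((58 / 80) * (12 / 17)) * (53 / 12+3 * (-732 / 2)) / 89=1311053315 / 9078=144420.94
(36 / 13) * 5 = 180 / 13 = 13.85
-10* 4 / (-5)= 8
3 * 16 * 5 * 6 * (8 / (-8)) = -1440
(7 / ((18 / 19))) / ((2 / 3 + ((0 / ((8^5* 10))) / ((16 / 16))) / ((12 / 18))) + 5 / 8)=5.72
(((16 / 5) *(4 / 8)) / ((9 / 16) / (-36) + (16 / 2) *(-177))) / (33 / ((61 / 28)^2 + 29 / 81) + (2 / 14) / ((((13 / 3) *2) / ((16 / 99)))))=-5663321664 / 32417880640625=-0.00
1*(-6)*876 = -5256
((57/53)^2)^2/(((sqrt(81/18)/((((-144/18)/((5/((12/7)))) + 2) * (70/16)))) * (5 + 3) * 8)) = -45742671 * sqrt(2)/2019963136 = -0.03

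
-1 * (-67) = 67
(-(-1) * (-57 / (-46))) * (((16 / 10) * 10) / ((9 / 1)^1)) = 2.20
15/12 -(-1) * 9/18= 1.75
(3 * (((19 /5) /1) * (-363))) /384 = -6897 /640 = -10.78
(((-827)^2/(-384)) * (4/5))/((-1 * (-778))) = -683929/373440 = -1.83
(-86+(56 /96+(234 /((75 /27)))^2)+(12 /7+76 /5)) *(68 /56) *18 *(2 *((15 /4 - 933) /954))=-1110211018041 /3710000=-299248.25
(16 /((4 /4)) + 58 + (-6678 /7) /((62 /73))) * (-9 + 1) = 260216 /31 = 8394.06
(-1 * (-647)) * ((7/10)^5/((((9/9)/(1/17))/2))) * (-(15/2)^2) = -97867161/136000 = -719.61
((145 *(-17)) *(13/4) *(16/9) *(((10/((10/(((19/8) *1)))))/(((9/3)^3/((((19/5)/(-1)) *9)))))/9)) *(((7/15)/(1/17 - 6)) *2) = -275324231/368145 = -747.87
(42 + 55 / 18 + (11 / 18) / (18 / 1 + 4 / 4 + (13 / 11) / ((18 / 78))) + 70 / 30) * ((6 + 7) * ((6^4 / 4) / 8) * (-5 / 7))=-397420335 / 22288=-17831.13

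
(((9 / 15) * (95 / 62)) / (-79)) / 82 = -57 / 401636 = -0.00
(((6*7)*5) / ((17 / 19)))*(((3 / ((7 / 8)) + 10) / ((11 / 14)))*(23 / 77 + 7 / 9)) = 26647120 / 6171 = 4318.12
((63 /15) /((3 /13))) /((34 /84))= 44.96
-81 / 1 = -81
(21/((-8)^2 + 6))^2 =9/100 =0.09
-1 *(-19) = 19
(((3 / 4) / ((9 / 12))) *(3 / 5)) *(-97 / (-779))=291 / 3895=0.07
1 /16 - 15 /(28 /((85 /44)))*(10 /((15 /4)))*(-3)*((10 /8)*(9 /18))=1613 /308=5.24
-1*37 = -37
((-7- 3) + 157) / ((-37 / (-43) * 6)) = 2107 / 74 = 28.47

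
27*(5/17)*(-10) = -1350/17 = -79.41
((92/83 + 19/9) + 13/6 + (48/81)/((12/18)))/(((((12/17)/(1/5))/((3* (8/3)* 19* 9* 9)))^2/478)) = 3029557666500/83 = 36500694777.11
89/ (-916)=-89/ 916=-0.10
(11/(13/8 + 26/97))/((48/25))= 26675/8814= 3.03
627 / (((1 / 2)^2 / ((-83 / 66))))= -3154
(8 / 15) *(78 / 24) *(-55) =-286 / 3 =-95.33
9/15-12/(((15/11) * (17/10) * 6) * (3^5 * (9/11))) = 332191/557685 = 0.60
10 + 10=20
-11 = -11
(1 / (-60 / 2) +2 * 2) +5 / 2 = 97 / 15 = 6.47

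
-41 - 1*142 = -183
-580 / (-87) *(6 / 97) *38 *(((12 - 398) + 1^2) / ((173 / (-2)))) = 1170400 / 16781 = 69.75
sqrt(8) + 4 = 2 * sqrt(2) + 4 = 6.83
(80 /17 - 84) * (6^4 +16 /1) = -1768576 /17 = -104033.88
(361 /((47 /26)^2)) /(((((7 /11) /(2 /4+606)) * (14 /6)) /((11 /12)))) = 8954473957 /216482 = 41363.60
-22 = -22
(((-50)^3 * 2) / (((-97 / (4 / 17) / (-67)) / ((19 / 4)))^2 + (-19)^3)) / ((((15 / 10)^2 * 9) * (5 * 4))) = 8102645000 / 90011162601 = 0.09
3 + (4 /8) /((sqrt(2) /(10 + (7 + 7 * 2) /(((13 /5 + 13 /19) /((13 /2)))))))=3 + 825 * sqrt(2) /64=21.23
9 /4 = 2.25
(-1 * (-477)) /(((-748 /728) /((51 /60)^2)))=-737919 /2200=-335.42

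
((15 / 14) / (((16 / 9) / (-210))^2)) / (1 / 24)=5740875 / 16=358804.69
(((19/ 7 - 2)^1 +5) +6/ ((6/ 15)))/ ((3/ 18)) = 870/ 7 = 124.29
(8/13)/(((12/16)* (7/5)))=160/273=0.59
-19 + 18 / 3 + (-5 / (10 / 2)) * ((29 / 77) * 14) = -201 / 11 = -18.27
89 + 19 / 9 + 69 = 1441 / 9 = 160.11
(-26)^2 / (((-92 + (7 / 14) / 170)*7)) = -229840 / 218953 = -1.05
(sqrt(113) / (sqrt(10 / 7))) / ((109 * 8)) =sqrt(7910) / 8720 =0.01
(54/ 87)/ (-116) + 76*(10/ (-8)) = -159799/ 1682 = -95.01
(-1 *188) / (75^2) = -188 / 5625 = -0.03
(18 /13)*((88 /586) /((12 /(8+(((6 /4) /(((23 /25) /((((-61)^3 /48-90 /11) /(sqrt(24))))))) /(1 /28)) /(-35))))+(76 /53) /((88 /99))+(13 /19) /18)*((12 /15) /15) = 37204744 /287674725+2501111*sqrt(6) /5256420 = 1.29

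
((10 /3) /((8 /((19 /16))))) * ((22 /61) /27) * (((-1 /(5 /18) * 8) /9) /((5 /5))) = -0.02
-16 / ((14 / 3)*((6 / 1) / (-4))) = 16 / 7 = 2.29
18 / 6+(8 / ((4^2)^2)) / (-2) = 191 / 64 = 2.98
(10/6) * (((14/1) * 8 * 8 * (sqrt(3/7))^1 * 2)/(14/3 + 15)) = 1280 * sqrt(21)/59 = 99.42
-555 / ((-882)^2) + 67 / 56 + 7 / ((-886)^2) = 121698248711 / 101777871384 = 1.20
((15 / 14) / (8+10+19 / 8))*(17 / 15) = 68 / 1141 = 0.06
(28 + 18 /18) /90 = 29 /90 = 0.32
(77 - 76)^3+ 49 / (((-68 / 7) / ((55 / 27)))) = -17029 / 1836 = -9.28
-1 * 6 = -6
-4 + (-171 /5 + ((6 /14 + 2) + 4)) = -1112 /35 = -31.77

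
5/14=0.36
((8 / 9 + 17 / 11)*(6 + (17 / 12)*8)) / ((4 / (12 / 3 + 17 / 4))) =3133 / 36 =87.03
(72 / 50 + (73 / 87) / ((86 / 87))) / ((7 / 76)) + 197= 238489 / 1075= 221.85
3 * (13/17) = 39/17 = 2.29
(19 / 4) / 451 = 0.01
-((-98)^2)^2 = -92236816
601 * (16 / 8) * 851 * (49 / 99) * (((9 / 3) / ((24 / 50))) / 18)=626527475 / 3564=175793.34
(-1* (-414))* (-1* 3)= -1242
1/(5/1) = 0.20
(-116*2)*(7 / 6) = -812 / 3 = -270.67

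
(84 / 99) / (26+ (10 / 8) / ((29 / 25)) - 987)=-3248 / 3674583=-0.00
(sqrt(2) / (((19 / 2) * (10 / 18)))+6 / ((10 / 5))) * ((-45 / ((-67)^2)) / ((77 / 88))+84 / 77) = 6716088 * sqrt(2) / 32837035+1119348 / 345653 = 3.53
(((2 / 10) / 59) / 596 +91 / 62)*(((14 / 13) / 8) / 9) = 55998887 / 2550796560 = 0.02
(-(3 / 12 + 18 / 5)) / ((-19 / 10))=77 / 38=2.03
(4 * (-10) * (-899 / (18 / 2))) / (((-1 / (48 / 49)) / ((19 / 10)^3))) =-98659856 / 3675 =-26846.22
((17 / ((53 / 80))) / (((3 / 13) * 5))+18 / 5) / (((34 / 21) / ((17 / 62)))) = 71897 / 16430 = 4.38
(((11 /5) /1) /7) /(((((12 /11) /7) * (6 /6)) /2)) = 121 /30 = 4.03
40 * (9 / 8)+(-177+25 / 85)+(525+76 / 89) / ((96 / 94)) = 383.19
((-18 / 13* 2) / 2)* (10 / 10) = -18 / 13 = -1.38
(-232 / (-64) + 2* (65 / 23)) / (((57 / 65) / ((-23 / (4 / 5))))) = -184925 / 608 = -304.15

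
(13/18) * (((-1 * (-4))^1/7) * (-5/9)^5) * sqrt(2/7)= -81250 * sqrt(14)/26040609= -0.01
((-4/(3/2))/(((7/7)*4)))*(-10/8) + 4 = 29/6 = 4.83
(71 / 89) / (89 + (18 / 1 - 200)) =-71 / 8277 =-0.01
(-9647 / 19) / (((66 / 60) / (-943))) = 8270110 / 19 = 435268.95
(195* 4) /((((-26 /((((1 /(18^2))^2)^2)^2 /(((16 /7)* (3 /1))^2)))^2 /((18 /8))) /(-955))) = -11464775 /150773387442380238680440014094583958605100220416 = -0.00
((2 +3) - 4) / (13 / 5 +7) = 5 / 48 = 0.10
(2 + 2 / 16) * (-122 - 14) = -289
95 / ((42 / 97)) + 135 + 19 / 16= 119479 / 336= 355.59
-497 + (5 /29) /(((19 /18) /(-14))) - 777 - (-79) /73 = -51292553 /40223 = -1275.20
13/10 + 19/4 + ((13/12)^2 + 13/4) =7541/720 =10.47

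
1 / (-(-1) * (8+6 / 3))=0.10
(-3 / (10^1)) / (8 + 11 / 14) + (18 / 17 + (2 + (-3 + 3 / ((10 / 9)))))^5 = 930154879627309 / 5821413700000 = 159.78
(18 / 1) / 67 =18 / 67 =0.27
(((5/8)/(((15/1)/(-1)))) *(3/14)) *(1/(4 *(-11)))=1/4928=0.00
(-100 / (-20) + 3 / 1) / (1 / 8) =64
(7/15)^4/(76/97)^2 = 22591009/292410000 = 0.08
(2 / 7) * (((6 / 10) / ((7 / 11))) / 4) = 33 / 490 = 0.07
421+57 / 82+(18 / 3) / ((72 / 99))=70511 / 164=429.95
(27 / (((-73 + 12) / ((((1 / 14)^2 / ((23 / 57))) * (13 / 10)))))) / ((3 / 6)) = -20007 / 1374940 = -0.01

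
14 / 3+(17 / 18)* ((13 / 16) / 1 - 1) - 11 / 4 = 167 / 96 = 1.74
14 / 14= 1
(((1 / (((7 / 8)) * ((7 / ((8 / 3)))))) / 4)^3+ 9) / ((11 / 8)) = 228742424 / 34941753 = 6.55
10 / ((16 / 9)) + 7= 101 / 8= 12.62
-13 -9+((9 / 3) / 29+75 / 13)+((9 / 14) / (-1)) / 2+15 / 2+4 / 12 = -272833 / 31668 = -8.62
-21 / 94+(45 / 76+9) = 33465 / 3572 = 9.37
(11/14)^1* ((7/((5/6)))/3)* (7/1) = 77/5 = 15.40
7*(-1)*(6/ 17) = -42/ 17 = -2.47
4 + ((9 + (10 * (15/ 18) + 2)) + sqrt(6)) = sqrt(6) + 70/ 3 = 25.78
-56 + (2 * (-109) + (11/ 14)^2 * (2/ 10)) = -268399/ 980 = -273.88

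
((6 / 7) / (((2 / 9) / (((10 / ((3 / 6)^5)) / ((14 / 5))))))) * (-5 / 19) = -108000 / 931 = -116.00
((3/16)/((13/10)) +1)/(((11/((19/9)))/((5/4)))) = 11305/41184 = 0.27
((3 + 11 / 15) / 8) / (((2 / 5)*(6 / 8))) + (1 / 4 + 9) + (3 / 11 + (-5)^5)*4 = -4945289 / 396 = -12488.10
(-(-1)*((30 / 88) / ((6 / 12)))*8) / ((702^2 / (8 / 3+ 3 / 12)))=175 / 5420844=0.00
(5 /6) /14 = 5 /84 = 0.06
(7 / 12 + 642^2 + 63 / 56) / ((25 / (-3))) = -9891977 / 200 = -49459.88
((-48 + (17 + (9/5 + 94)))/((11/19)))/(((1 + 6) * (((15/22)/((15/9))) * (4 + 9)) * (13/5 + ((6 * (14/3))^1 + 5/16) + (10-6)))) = 384/4459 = 0.09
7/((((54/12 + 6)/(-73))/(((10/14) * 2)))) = -1460/21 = -69.52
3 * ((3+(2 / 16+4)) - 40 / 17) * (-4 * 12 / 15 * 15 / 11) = -1062 / 17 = -62.47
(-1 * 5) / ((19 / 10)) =-50 / 19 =-2.63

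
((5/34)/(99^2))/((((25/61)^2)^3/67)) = 3451865082187/16271191406250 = 0.21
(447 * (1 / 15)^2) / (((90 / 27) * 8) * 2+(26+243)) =149 / 24175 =0.01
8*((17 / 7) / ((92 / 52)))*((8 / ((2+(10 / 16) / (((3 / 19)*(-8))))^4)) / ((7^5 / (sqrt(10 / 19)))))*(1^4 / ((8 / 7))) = 141331267584*sqrt(190) / 3013797627697507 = 0.00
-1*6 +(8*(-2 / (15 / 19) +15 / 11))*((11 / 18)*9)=-862 / 15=-57.47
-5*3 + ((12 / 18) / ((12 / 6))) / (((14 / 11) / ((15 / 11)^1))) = -205 / 14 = -14.64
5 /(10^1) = 1 /2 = 0.50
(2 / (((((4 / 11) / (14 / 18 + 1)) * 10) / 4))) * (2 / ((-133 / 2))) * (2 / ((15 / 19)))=-0.30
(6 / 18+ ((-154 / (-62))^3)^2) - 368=-353649419876 / 2662511043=-132.83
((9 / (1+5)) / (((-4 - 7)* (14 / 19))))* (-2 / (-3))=-19 / 154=-0.12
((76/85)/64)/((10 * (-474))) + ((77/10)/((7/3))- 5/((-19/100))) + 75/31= 121635176489/3796929600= 32.04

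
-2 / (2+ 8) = -1 / 5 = -0.20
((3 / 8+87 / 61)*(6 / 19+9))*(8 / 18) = 17287 / 2318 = 7.46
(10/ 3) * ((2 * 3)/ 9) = 20/ 9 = 2.22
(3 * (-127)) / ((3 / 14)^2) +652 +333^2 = 309731 / 3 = 103243.67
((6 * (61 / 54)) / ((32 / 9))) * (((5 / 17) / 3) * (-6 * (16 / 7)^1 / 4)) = -305 / 476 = -0.64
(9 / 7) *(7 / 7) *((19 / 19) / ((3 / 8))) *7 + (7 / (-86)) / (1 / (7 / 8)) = 16463 / 688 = 23.93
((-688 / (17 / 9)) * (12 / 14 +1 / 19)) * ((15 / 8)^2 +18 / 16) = -13907619 / 9044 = -1537.77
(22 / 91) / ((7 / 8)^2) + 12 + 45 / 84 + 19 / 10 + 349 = 32439357 / 89180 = 363.75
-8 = -8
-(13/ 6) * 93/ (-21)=403/ 42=9.60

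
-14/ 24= -0.58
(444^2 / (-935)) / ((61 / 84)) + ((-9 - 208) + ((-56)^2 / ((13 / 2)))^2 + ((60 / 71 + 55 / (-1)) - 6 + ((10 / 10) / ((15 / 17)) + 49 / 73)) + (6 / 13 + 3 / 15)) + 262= 34840971890674561 / 149875489335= 232466.11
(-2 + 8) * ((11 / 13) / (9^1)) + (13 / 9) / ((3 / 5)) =1043 / 351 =2.97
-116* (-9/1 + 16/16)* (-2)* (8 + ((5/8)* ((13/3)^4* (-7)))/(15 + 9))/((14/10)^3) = 3172668875/83349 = 38064.87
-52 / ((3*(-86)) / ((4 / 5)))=104 / 645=0.16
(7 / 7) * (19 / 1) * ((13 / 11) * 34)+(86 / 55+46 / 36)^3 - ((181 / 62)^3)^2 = 1152908994920141191681 / 6889151473364952000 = 167.35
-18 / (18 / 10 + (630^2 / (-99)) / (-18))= -990 / 12349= -0.08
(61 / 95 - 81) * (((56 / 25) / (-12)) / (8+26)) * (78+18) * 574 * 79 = 77542385536 / 40375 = 1920554.44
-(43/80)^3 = -79507/512000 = -0.16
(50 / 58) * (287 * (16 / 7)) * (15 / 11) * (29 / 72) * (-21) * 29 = -2080750 / 11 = -189159.09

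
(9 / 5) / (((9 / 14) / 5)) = 14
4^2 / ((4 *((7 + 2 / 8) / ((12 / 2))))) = 96 / 29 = 3.31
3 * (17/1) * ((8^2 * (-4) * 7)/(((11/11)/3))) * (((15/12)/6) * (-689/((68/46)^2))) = 306164040/17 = 18009649.41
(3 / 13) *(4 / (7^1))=12 / 91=0.13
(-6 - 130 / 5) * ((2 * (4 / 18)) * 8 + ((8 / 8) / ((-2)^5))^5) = -1073741815 / 9437184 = -113.78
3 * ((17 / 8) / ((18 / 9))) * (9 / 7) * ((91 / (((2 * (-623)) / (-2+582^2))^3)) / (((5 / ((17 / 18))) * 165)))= -8576984.22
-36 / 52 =-0.69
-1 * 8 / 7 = -8 / 7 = -1.14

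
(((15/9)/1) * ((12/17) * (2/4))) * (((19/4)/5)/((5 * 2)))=19/340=0.06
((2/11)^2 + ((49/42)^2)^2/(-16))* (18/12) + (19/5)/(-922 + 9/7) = -6911638457/53902886400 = -0.13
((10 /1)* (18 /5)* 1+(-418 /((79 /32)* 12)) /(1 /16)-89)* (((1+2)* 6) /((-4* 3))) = 66065 /158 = 418.13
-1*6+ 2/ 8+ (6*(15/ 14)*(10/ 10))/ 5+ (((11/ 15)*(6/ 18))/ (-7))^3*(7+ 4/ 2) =-62020949/ 13891500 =-4.46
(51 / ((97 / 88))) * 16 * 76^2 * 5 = 2073815040 / 97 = 21379536.49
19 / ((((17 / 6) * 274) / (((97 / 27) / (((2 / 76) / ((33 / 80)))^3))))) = 50476060041 / 149056000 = 338.64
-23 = -23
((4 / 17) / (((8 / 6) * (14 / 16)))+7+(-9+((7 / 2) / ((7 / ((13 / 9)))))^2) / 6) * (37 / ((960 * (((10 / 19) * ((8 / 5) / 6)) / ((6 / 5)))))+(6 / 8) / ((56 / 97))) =9.43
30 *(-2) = -60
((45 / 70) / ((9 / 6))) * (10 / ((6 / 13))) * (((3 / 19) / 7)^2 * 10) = 5850 / 123823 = 0.05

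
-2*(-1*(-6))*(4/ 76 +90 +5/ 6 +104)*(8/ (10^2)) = -88868/ 475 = -187.09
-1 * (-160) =160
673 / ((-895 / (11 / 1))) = -7403 / 895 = -8.27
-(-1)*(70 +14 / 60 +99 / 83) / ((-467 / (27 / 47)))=-1600659 / 18217670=-0.09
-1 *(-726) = 726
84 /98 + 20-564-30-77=-4551 /7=-650.14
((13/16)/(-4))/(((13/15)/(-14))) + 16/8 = 169/32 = 5.28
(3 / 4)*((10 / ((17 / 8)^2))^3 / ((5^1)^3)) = 1572864 / 24137569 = 0.07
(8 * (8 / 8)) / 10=4 / 5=0.80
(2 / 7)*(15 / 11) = 30 / 77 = 0.39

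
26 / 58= 13 / 29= 0.45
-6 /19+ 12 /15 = 46 /95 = 0.48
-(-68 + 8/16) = 135/2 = 67.50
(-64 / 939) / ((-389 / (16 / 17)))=1024 / 6209607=0.00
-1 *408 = -408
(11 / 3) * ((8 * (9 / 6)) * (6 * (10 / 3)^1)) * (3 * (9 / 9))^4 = 71280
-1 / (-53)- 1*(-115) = 6096 / 53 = 115.02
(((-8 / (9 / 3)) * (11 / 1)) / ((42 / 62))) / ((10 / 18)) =-2728 / 35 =-77.94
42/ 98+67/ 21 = 76/ 21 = 3.62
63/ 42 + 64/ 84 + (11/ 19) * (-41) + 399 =301265/ 798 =377.53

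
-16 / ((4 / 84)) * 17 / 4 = -1428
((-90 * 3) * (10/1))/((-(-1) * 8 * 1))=-675/2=-337.50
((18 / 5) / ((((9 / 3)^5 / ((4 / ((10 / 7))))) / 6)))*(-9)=-56 / 25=-2.24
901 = 901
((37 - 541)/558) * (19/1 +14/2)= -728/31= -23.48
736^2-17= 541679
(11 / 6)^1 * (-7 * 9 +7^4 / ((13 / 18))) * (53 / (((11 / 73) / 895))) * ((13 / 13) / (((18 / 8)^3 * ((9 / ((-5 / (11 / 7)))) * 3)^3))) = -22381489240460000 / 82759712607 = -270439.43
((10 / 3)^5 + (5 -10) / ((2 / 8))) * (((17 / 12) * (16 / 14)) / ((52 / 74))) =59843060 / 66339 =902.08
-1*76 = -76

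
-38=-38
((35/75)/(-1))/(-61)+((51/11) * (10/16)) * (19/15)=296161/80520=3.68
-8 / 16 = -1 / 2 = -0.50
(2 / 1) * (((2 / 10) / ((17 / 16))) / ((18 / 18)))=32 / 85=0.38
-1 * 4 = -4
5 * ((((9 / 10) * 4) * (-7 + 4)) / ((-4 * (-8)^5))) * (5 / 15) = -9 / 65536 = -0.00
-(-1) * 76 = 76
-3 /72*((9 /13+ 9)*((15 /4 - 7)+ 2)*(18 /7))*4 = 135 /26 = 5.19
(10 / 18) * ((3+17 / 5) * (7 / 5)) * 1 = 224 / 45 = 4.98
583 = 583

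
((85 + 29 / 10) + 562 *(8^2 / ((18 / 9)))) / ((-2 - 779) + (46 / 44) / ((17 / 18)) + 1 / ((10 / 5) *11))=-33794453 / 1458315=-23.17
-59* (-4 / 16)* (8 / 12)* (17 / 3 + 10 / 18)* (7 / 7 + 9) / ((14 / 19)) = 22420 / 27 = 830.37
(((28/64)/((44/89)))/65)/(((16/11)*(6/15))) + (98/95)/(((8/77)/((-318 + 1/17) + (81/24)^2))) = -130872320439/42997760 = -3043.70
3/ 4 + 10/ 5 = 11/ 4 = 2.75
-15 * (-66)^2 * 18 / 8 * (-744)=109379160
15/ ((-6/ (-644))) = 1610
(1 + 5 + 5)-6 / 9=31 / 3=10.33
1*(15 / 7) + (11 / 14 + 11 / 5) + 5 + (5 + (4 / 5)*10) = 1619 / 70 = 23.13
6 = 6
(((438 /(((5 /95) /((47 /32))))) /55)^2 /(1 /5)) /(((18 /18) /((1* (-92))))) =-879668384247 /38720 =-22718708.27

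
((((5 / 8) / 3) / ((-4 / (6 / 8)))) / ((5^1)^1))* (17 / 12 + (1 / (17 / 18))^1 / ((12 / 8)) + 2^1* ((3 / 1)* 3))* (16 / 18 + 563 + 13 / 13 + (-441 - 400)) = 10200925 / 235008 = 43.41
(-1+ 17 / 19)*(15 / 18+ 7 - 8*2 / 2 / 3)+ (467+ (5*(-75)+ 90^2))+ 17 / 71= 33151792 / 4047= 8191.70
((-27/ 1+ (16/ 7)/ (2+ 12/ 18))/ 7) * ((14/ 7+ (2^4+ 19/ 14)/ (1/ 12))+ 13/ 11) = -2979789/ 3773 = -789.77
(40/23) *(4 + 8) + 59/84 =41677/1932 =21.57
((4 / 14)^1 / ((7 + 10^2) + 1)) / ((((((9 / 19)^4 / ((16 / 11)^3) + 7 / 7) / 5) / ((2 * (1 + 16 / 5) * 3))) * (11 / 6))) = 1067589632 / 5967802577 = 0.18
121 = 121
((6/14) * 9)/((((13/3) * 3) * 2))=27/182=0.15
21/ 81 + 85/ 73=2806/ 1971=1.42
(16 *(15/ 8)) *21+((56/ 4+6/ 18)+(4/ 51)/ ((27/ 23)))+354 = 1374797/ 1377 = 998.40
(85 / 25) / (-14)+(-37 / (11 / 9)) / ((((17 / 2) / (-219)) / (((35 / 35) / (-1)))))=-10212959 / 13090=-780.21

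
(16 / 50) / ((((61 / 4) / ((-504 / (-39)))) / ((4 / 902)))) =10752 / 8941075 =0.00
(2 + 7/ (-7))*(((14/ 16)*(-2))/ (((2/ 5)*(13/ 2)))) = -35/ 52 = -0.67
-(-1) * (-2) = -2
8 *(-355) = -2840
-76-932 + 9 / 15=-5037 / 5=-1007.40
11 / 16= 0.69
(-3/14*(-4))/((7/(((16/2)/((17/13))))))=624/833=0.75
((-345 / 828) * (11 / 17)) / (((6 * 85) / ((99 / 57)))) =-121 / 131784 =-0.00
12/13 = 0.92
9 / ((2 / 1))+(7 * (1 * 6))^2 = 3537 / 2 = 1768.50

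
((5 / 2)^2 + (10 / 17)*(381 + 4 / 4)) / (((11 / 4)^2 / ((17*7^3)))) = 21547260 / 121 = 178076.53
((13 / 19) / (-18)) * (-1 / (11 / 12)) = 26 / 627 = 0.04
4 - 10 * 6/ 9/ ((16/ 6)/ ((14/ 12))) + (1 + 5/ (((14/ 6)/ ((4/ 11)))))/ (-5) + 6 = 31081/ 4620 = 6.73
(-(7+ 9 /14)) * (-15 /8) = 1605 /112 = 14.33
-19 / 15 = -1.27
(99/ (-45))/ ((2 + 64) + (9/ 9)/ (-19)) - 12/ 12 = -6474/ 6265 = -1.03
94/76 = 47/38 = 1.24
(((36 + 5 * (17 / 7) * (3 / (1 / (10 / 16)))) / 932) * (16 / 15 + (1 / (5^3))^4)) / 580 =857031253291 / 7390468750000000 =0.00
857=857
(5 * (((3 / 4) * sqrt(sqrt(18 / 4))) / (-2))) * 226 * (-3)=5085 * 2^(3 / 4) * sqrt(3) / 8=1851.54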